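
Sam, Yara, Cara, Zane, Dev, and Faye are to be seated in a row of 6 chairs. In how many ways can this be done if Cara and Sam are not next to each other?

There are 6! = 720 arrangements in all. If Cara and Sam are adjacent, merging them into one block gives 2·(5)! = 240 arrangements.
So 720 − 240 = 480 arrangements keep them apart.

480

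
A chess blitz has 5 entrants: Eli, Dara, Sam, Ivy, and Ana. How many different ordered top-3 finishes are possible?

There are 5 choices for 1st place, 4 for 2nd, and 3 for 3rd.
That gives 5 × 4 × 3 = 60.

60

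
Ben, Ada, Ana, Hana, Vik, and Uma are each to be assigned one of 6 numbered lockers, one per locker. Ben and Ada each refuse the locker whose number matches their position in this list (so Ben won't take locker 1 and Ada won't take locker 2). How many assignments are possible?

Let Aᵢ (for i ∈ {1, 2}) be the placements that put person i in their forbidden locker. Any j of these fix j positions, leaving (6−j)! ways to fill the rest, and there are C(2,j) ways to pick which j.
By inclusion–exclusion, the number of valid placements is Σ_{j=0}^{2} (−1)^j C(2,j)·(6−j)!.
Computing: 720 − 240 + 24 = 504.

504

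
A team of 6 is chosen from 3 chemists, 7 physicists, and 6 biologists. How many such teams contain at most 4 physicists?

Split by how many physicists are chosen (0 through 4).
Sum: C(7,0)·C(9,6) + C(7,1)·C(9,5) + C(7,2)·C(9,4) + C(7,3)·C(9,3) + C(7,4)·C(9,2) = 84 + 882 + 2646 + 2940 + 1260 = 7812.

7812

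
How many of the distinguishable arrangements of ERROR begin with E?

Fix E in the first position and arrange the remaining 4 letters.
Those 4 letters have R appearing 3 times, giving (4)!/(3!) = 4.

4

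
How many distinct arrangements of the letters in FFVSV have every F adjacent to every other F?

Treat the 2 copies of F as a single block. The multiset to arrange is then {FF, S, V, V}, 4 items in all.
That gives (4)!/(2!) = 12 arrangements.

12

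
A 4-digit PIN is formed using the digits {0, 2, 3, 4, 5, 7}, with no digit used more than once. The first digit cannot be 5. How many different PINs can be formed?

The first digit has 6−1 = 5 choices (anything except 5).
The remaining 3 digits are filled from the other 5 symbols without repetition: 5 × 4 × 3 = 60.
Total: 5 × 60 = 300.

300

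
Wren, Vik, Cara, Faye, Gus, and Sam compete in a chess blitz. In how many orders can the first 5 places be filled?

720

There are 6 choices for 1st place, 5 for 2nd, and so on down to 2 for position 5.
That gives 6 × 5 × 4 × 3 × 2 = 720.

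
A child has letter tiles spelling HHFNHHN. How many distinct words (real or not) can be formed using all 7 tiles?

105

Letter multiplicities in HHFNHHN: F×1, H×4, N×2.
So there are 7! / (4!·2!) = 105 distinguishable arrangements.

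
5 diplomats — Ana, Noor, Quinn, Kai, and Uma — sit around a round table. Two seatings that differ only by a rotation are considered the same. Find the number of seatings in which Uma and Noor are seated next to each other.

12

Treat {Uma, Noor} as one unit (2 internal orders) and seat the resulting 4 units around the table: (3)! circular arrangements.
So 2 × (3)! = 2 × 6 = 12.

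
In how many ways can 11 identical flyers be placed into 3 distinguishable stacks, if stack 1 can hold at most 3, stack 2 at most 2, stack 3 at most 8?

6

By stars and bars, unrestricted non-negative solutions to x_1+…+x_3 = 11 number C(11+2,2) = 78.
Subtract solutions that violate a single cap (substitute x_i' = x_i − (cap_i+1)): x_1 ≥ 4 gives C(9,2) = 36; x_2 ≥ 3 gives C(10,2) = 45; x_3 ≥ 9 gives C(4,2) = 6. Together 87.
Add back pairs where two caps are both exceeded: 15 + 0 + 0 = 15.
By inclusion–exclusion the count is 78 − 87 + 15 = 6.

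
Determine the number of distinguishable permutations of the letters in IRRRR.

5

IRRRR has 5 letters with R appearing 4 times.
So there are 5! / (4!) = 5 distinguishable arrangements.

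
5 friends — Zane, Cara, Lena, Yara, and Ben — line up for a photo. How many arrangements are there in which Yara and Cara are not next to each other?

72

Of the 5! = 120 arrangements, those with Yara and Cara adjacent number 2 × 4! = 48 (treat the pair as a block with 2 internal orders).
Complementary counting: 120 − 48 = 72.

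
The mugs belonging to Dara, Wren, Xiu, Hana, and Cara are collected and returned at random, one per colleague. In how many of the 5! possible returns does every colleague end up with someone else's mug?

Let Aᵢ be the assignments in which colleague i gets their own mug. We want the size of the complement of A₁∪…∪A_5.
By inclusion–exclusion this is Σ_{j=0}^{5} (−1)^j C(5,j)·(5−j)!.
Computing: 120 − 120 + 60 − 20 + 5 − 1 = 44.

44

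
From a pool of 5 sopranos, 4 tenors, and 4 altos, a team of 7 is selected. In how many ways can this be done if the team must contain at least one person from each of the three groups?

Unrestricted: C(13,7) = 1716 ways to pick any 7 of the 13.
Selections missing a whole group: no sopranos → C(8,7) = 8; no tenors → C(9,7) = 36; no altos → C(9,7) = 36.
Add back selections omitting two groups (i.e. drawn from a single group): C(5,7) + C(4,7) + C(4,7) = 0.
By inclusion–exclusion: 1716 − 80 + 0 = 1636.

1636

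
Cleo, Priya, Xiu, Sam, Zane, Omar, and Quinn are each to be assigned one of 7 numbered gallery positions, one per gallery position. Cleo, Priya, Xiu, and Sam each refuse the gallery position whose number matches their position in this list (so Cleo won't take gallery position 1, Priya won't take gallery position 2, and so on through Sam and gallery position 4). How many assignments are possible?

Let Aᵢ (for 1 ≤ i ≤ 4) be the placements that put person i in their forbidden gallery position. Any j of these fix j positions, leaving (7−j)! ways to fill the rest, and there are C(4,j) ways to pick which j.
By inclusion–exclusion, the number of valid placements is Σ_{j=0}^{4} (−1)^j C(4,j)·(7−j)!.
Computing: 5040 − 2880 + 720 − 96 + 6 = 2790.

2790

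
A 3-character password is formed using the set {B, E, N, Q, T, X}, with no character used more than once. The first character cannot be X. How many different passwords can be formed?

100

The first character has 6−1 = 5 choices (anything except X).
The remaining 2 characters are filled from the other 5 symbols without repetition: 5 × 4 = 20.
Total: 5 × 20 = 100.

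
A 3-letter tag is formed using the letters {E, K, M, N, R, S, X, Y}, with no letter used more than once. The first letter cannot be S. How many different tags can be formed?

294

The first letter has 8−1 = 7 choices (anything except S).
The remaining 2 letters are filled from the other 7 symbols without repetition: 7 × 6 = 42.
Total: 7 × 42 = 294.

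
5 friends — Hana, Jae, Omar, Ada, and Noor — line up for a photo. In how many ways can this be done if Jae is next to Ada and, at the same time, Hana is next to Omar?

Treat {Jae,Ada} as one block (2 orders) and {Hana,Omar} as another (2 orders).
That leaves 3 units to arrange: 2 × 2 × 3! = 4 × 6 = 24.

24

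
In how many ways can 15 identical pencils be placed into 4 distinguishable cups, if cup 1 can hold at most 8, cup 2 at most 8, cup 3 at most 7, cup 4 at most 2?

Without the upper bounds there are C(18,3) = 816 ways to split 15 among 4 cups.
Subtract solutions that violate a single cap (substitute x_i' = x_i − (cap_i+1)): x_1 ≥ 9 gives C(9,3) = 84; x_2 ≥ 9 gives C(9,3) = 84; x_3 ≥ 8 gives C(10,3) = 120; x_4 ≥ 3 gives C(15,3) = 455. Together 743.
Add back pairs where two caps are both exceeded: 0 + 0 + 20 + 0 + 20 + 35 = 75.
By inclusion–exclusion the count is 816 − 743 + 75 = 148.

148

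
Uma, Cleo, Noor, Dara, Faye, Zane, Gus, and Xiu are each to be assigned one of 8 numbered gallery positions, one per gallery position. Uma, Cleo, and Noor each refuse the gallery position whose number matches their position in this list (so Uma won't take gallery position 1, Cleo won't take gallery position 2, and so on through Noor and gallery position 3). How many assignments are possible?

Let Aᵢ (for i ∈ {1, 2, 3}) be the placements that put person i in their forbidden gallery position. Any j of these fix j positions, leaving (8−j)! ways to fill the rest, and there are C(3,j) ways to pick which j.
By inclusion–exclusion, the number of valid placements is Σ_{j=0}^{3} (−1)^j C(3,j)·(8−j)!.
Computing: 40320 − 15120 + 2160 − 120 = 27240.

27240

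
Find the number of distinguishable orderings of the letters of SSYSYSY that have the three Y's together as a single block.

Treat the 3 copies of Y as a single block. The multiset to arrange is then {YYY, S, S, S, S}, 5 items in all.
That gives (5)!/(4!) = 5 arrangements.

5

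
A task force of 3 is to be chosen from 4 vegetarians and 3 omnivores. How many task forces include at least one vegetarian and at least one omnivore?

30

Unrestricted: C(7,3) = 35 ways to pick any 3 of the 7.
Selections missing a whole group: no vegetarians → C(3,3) = 1; no omnivores → C(4,3) = 4.
Both groups omitted at once is impossible, so 35 − 5 = 30.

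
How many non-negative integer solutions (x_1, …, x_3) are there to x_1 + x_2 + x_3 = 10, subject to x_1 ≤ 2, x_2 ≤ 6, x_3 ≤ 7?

15

By stars and bars, unrestricted non-negative solutions to x_1+…+x_3 = 10 number C(10+2,2) = 66.
Subtract solutions that violate a single cap (substitute x_i' = x_i − (cap_i+1)): x_1 ≥ 3 gives C(9,2) = 36; x_2 ≥ 7 gives C(5,2) = 10; x_3 ≥ 8 gives C(4,2) = 6. Together 52.
Add back pairs where two caps are both exceeded: 1 + 0 + 0 = 1.
By inclusion–exclusion the count is 66 − 52 + 1 = 15.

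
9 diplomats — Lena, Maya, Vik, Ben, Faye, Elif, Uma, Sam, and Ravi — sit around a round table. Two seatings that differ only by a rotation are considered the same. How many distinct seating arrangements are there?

40320

Seat Lena anywhere (absorbing the rotational symmetry), then permute the other 8: (8)! = 40320.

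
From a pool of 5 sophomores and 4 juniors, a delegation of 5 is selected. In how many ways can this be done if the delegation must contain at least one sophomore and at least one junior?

Total 5-person selections from all 9: C(9,5) = 126.
Subtract selections that omit an entire group: no sophomores → C(4,5) = 0; no juniors → C(5,5) = 1.
Both groups omitted at once is impossible, so 126 − 1 = 125.

125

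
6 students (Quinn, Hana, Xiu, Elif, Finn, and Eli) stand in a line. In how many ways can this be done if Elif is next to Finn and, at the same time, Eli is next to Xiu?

96

Treat {Elif,Finn} as one block (2 orders) and {Eli,Xiu} as another (2 orders).
That leaves 4 units to arrange: 2 × 2 × 4! = 4 × 24 = 96.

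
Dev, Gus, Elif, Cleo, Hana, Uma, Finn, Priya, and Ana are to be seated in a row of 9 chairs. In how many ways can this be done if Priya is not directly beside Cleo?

282240

Of the 9! = 362880 arrangements, those with Priya and Cleo adjacent number 2 × 8! = 80640 (treat the pair as a block with 2 internal orders).
So 362880 − 80640 = 282240 arrangements keep them apart.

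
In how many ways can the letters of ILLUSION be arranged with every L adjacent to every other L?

2520

Treat the 2 copies of L as a single block. The multiset to arrange is then {LL, I, I, N, O, S, U}, 7 items in all.
That gives (7)!/(2!) = 2520 arrangements.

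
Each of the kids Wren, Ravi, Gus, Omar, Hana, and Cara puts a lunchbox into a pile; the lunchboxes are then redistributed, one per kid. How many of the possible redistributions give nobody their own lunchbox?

265

Let Aᵢ be the assignments in which kid i gets their own lunchbox. We want the size of the complement of A₁∪…∪A_6.
By inclusion–exclusion this is Σ_{j=0}^{6} (−1)^j C(6,j)·(6−j)!.
Computing: 720 − 720 + 360 − 120 + 30 − 6 + 1 = 265.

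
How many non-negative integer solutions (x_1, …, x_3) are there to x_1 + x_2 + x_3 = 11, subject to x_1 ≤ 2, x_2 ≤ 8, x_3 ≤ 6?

By stars and bars, unrestricted non-negative solutions to x_1+…+x_3 = 11 number C(11+2,2) = 78.
Subtract solutions that violate a single cap (substitute x_i' = x_i − (cap_i+1)): x_1 ≥ 3 gives C(10,2) = 45; x_2 ≥ 9 gives C(4,2) = 6; x_3 ≥ 7 gives C(6,2) = 15. Together 66.
Add back pairs where two caps are both exceeded: 0 + 3 + 0 = 3.
By inclusion–exclusion the count is 78 − 66 + 3 = 15.

15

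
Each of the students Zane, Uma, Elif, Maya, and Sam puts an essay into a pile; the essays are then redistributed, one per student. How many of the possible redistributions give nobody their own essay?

44

Count assignments avoiding every fixed point. For any j of the 5 students fixed to their own essay, the other 5−j can be arranged in (5−j)! ways.
By inclusion–exclusion this is Σ_{j=0}^{5} (−1)^j C(5,j)·(5−j)!.
Computing: 120 − 120 + 60 − 20 + 5 − 1 = 44.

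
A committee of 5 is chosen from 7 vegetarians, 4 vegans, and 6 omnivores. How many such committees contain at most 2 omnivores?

4917

Split by how many omnivores are chosen (0 through 2).
Sum: C(6,0)·C(11,5) + C(6,1)·C(11,4) + C(6,2)·C(11,3) = 462 + 1980 + 2475 = 4917.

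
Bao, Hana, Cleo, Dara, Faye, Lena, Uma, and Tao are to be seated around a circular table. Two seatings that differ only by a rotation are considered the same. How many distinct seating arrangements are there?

5040

Around a circle, 8 distinct people have 8!/8 = (7)! = 5040 rotationally distinct seatings.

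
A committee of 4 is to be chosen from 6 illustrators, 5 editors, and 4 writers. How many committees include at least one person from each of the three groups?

With no constraint there are C(15,4) = 1365 possible selections.
Subtract selections that omit an entire group: no illustrators → C(9,4) = 126; no editors → C(10,4) = 210; no writers → C(11,4) = 330.
Add back selections omitting two groups (i.e. drawn from a single group): C(6,4) + C(5,4) + C(4,4) = 21.
By inclusion–exclusion: 1365 − 666 + 21 = 720.

720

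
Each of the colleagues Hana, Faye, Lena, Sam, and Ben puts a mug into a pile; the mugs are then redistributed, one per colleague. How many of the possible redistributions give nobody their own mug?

This is the derangement count D_5: permutations of 5 items with no fixed point.
By inclusion–exclusion this is Σ_{j=0}^{5} (−1)^j C(5,j)·(5−j)!.
Computing: 120 − 120 + 60 − 20 + 5 − 1 = 44.

44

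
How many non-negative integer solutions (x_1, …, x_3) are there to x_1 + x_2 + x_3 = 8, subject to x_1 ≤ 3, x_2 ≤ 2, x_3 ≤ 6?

9

Without the upper bounds there are C(10,2) = 45 ways to split 8 among 3 variables.
Subtract solutions that violate a single cap (substitute x_i' = x_i − (cap_i+1)): x_1 ≥ 4 gives C(6,2) = 15; x_2 ≥ 3 gives C(7,2) = 21; x_3 ≥ 7 gives C(3,2) = 3. Together 39.
Add back pairs where two caps are both exceeded: 3 + 0 + 0 = 3.
By inclusion–exclusion the count is 45 − 39 + 3 = 9.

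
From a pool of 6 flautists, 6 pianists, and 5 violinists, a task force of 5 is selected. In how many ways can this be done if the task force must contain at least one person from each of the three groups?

Unrestricted: C(17,5) = 6188 ways to pick any 5 of the 17.
Subtract selections that omit an entire group: no flautists → C(11,5) = 462; no pianists → C(11,5) = 462; no violinists → C(12,5) = 792.
Add back selections omitting two groups (i.e. drawn from a single group): C(6,5) + C(6,5) + C(5,5) = 13.
By inclusion–exclusion: 6188 − 1716 + 13 = 4485.

4485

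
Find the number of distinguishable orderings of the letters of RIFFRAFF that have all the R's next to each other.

210

Treat the 2 copies of R as a single block. The multiset to arrange is then {RR, A, F, F, F, F, I}, 7 items in all.
That gives (7)!/(4!) = 210 arrangements.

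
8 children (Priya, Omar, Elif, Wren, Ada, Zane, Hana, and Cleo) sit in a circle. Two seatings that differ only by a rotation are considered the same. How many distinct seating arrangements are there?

Seat Priya anywhere (absorbing the rotational symmetry), then permute the other 7: (7)! = 5040.

5040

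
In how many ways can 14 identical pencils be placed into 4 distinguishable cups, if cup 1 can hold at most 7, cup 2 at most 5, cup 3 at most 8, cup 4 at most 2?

By stars and bars, unrestricted non-negative solutions to x_1+…+x_4 = 14 number C(14+3,3) = 680.
Subtract solutions that violate a single cap (substitute x_i' = x_i − (cap_i+1)): x_1 ≥ 8 gives C(9,3) = 84; x_2 ≥ 6 gives C(11,3) = 165; x_3 ≥ 9 gives C(8,3) = 56; x_4 ≥ 3 gives C(14,3) = 364. Together 669.
Add back pairs where two caps are both exceeded: 1 + 0 + 20 + 0 + 56 + 10 = 87.
By inclusion–exclusion the count is 680 − 669 + 87 = 98.

98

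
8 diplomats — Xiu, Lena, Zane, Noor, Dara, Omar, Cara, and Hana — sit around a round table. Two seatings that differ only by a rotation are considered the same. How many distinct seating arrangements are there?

5040

Fix one person's seat to break rotational symmetry; the remaining 7 people can be arranged in (7)! = 5040 ways.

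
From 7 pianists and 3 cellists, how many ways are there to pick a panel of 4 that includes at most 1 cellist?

Split by how many cellists are chosen (0 through 1).
Sum: C(3,0)·C(7,4) + C(3,1)·C(7,3) = 35 + 105 = 140.

140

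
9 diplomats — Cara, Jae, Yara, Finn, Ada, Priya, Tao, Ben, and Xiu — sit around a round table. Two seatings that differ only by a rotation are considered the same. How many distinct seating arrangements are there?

Seat Cara anywhere (absorbing the rotational symmetry), then permute the other 8: (8)! = 40320.

40320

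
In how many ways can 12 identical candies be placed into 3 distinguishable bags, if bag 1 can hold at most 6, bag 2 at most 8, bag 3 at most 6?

Ignoring the caps, the number of non-negative solutions to x_1+…+x_3 = 12 is C(14,2) = 91.
Subtract solutions that violate a single cap (substitute x_i' = x_i − (cap_i+1)): x_1 ≥ 7 gives C(7,2) = 21; x_2 ≥ 9 gives C(5,2) = 10; x_3 ≥ 7 gives C(7,2) = 21. Together 52.
No two caps can be exceeded simultaneously, so the pair terms are all 0.
By inclusion–exclusion the count is 91 − 52 + 0 = 39.

39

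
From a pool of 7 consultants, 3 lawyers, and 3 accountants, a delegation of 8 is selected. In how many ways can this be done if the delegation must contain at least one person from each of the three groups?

1197

Total 8-person selections from all 13: C(13,8) = 1287.
Subtract selections that omit an entire group: no consultants → C(6,8) = 0; no lawyers → C(10,8) = 45; no accountants → C(10,8) = 45.
Add back selections omitting two groups (i.e. drawn from a single group): C(7,8) + C(3,8) + C(3,8) = 0.
By inclusion–exclusion: 1287 − 90 + 0 = 1197.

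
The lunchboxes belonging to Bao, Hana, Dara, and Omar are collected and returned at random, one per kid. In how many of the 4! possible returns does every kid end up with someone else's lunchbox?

Count assignments avoiding every fixed point. For any j of the 4 kids fixed to their own lunchbox, the other 4−j can be arranged in (4−j)! ways.
By inclusion–exclusion this is Σ_{j=0}^{4} (−1)^j C(4,j)·(4−j)!.
Computing: 24 − 24 + 12 − 4 + 1 = 9.

9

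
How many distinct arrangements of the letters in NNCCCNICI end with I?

With the last slot taken by I, it remains to arrange the other 8 letters (NNCCCNCI).
Those 8 letters have C appearing 4 times and N appearing 3 times, giving (8)!/(4!·3!) = 280.

280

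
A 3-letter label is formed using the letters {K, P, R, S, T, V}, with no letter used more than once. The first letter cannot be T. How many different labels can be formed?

The first letter has 6−1 = 5 choices (anything except T).
The remaining 2 letters are filled from the other 5 symbols without repetition: 5 × 4 = 20.
Total: 5 × 20 = 100.

100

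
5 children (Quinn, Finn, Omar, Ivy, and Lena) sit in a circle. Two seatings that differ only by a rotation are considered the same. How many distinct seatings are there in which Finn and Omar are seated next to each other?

12

Treat {Finn, Omar} as one unit (2 internal orders) and seat the resulting 4 units around the table: (3)! circular arrangements.
So 2 × (3)! = 2 × 6 = 12.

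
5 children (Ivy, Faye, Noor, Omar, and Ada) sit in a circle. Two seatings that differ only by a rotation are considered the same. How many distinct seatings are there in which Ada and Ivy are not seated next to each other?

Without the restriction there are (4)! = 24 seatings.
Seatings with Ada beside Ivy: treat them as a block with 2 internal orders, giving 2 × (3)! = 12.
Subtracting, 24 − 12 = 12.

12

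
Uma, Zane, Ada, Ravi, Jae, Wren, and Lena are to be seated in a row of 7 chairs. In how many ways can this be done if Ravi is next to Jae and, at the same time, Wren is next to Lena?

Treat {Ravi,Jae} as one block (2 orders) and {Wren,Lena} as another (2 orders).
That leaves 5 units to arrange: 2 × 2 × 5! = 4 × 120 = 480.

480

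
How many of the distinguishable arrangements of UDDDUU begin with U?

With the first slot taken by U, it remains to arrange the other 5 letters (DDDUU).
Those 5 letters have D appearing 3 times and U appearing twice, giving (5)!/(3!·2!) = 10.

10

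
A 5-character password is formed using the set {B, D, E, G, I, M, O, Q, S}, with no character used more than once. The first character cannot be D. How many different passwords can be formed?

The first character has 9−1 = 8 choices (anything except D).
The remaining 4 characters are filled from the other 8 symbols without repetition: 8 × 7 × 6 × 5 = 1680.
Total: 8 × 1680 = 13440.

13440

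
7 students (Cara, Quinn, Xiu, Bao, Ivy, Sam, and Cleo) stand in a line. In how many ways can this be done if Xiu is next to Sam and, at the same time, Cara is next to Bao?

Treat {Xiu,Sam} as one block (2 orders) and {Cara,Bao} as another (2 orders).
That leaves 5 units to arrange: 2 × 2 × 5! = 4 × 120 = 480.

480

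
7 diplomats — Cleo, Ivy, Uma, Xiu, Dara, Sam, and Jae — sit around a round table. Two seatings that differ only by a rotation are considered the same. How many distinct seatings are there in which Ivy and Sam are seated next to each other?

240

Glue Ivy and Sam into a block (2 internal orders). Seating 6 units around a circle gives (5)! arrangements.
So 2 × (5)! = 2 × 120 = 240.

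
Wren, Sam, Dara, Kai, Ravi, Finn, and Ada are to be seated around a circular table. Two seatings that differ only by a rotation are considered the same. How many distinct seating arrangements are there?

720

Fix one person's seat to break rotational symmetry; the remaining 6 people can be arranged in (6)! = 720 ways.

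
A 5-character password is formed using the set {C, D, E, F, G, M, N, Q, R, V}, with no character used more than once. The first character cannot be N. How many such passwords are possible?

27216

The first character has 10−1 = 9 choices (anything except N).
The remaining 4 characters are filled from the other 9 symbols without repetition: 9 × 8 × 7 × 6 = 3024.
Total: 9 × 3024 = 27216.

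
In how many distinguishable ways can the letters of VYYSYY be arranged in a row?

30

The 6 letters of VYYSYY have repeats: Y appearing 4 times.
Dividing 6! = 720 by 4! = 24 for the repeated letters gives 30.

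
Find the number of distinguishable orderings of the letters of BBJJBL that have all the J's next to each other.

Treat the 2 copies of J as a single block. The multiset to arrange is then {JJ, B, B, B, L}, 5 items in all.
That gives (5)!/(3!) = 20 arrangements.

20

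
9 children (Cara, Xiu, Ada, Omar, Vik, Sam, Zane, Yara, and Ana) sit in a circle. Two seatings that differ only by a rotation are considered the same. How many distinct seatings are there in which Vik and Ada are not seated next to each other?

Without the restriction there are (8)! = 40320 seatings.
Those with Vik next to Ada: fuse the pair into one unit and seat 8 units around a circle — 2·(7)! = 10080.
Subtracting, 40320 − 10080 = 30240.

30240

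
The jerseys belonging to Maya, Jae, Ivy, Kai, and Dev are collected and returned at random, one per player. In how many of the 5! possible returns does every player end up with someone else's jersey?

Count assignments avoiding every fixed point. For any j of the 5 players fixed to their old jersey, the other 5−j can be arranged in (5−j)! ways.
By inclusion–exclusion this is Σ_{j=0}^{5} (−1)^j C(5,j)·(5−j)!.
Computing: 120 − 120 + 60 − 20 + 5 − 1 = 44.

44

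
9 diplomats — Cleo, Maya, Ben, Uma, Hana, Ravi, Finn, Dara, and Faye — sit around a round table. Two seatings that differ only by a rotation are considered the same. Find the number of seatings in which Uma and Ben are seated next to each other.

10080

Treat {Uma, Ben} as one unit (2 internal orders) and seat the resulting 8 units around the table: (7)! circular arrangements.
So 2 × (7)! = 2 × 5040 = 10080.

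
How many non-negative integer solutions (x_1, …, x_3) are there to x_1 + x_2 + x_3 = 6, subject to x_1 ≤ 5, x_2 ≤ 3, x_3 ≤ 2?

Ignoring the caps, the number of non-negative solutions to x_1+…+x_3 = 6 is C(8,2) = 28.
Subtract solutions that violate a single cap (substitute x_i' = x_i − (cap_i+1)): x_1 ≥ 6 gives C(2,2) = 1; x_2 ≥ 4 gives C(4,2) = 6; x_3 ≥ 3 gives C(5,2) = 10. Together 17.
No two caps can be exceeded simultaneously, so the pair terms are all 0.
By inclusion–exclusion the count is 28 − 17 + 0 = 11.

11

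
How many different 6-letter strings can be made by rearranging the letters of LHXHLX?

The 6 letters of LHXHLX have repeats: H appearing twice, L appearing twice, and X appearing twice.
The number of distinct arrangements is 6!/(2!·2!·2!) = 720/8 = 90.

90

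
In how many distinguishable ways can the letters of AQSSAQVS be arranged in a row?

1680

The 8 letters of AQSSAQVS have repeats: A appearing twice, Q appearing twice, and S appearing 3 times.
So there are 8! / (3!·2!·2!) = 1680 distinguishable arrangements.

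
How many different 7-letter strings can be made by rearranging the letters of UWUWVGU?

420

The 7 letters of UWUWVGU have repeats: U appearing 3 times and W appearing twice.
So there are 7! / (3!·2!) = 420 distinguishable arrangements.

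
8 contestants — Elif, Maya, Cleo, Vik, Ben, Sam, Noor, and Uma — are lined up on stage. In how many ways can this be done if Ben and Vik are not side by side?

30240

There are 8! = 40320 arrangements in all. If Ben and Vik are adjacent, merging them into one block gives 2·(7)! = 10080 arrangements.
So 40320 − 10080 = 30240 arrangements keep them apart.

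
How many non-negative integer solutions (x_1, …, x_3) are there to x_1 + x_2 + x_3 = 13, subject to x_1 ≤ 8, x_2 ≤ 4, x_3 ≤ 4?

Ignoring the caps, the number of non-negative solutions to x_1+…+x_3 = 13 is C(15,2) = 105.
Subtract solutions that violate a single cap (substitute x_i' = x_i − (cap_i+1)): x_1 ≥ 9 gives C(6,2) = 15; x_2 ≥ 5 gives C(10,2) = 45; x_3 ≥ 5 gives C(10,2) = 45. Together 105.
Add back pairs where two caps are both exceeded: 0 + 0 + 10 = 10.
By inclusion–exclusion the count is 105 − 105 + 10 = 10.

10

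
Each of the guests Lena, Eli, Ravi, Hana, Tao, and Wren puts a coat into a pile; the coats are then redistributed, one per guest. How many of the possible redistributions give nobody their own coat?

265

Let Aᵢ be the assignments in which guest i gets their own coat. We want the size of the complement of A₁∪…∪A_6.
By inclusion–exclusion this is Σ_{j=0}^{6} (−1)^j C(6,j)·(6−j)!.
Computing: 720 − 720 + 360 − 120 + 30 − 6 + 1 = 265.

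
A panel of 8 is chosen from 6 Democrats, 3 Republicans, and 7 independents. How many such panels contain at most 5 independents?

12609

Split by how many independents are chosen (0 through 5).
Sum: C(7,0)·C(9,8) + C(7,1)·C(9,7) + C(7,2)·C(9,6) + C(7,3)·C(9,5) + C(7,4)·C(9,4) + C(7,5)·C(9,3) = 9 + 252 + 1764 + 4410 + 4410 + 1764 = 12609.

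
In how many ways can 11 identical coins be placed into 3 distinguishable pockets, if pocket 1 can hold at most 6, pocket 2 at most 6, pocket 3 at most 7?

38

By stars and bars, unrestricted non-negative solutions to x_1+…+x_3 = 11 number C(11+2,2) = 78.
Subtract solutions that violate a single cap (substitute x_i' = x_i − (cap_i+1)): x_1 ≥ 7 gives C(6,2) = 15; x_2 ≥ 7 gives C(6,2) = 15; x_3 ≥ 8 gives C(5,2) = 10. Together 40.
No two caps can be exceeded simultaneously, so the pair terms are all 0.
By inclusion–exclusion the count is 78 − 40 + 0 = 38.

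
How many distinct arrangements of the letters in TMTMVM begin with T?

20

With the first slot taken by T, it remains to arrange the other 5 letters (MTMVM).
Those 5 letters have M appearing 3 times, giving (5)!/(3!) = 20.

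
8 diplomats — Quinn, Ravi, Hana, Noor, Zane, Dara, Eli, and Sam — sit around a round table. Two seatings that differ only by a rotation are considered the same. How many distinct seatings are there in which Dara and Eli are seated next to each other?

Treat {Dara, Eli} as one unit (2 internal orders) and seat the resulting 7 units around the table: (6)! circular arrangements.
So 2 × (6)! = 2 × 720 = 1440.

1440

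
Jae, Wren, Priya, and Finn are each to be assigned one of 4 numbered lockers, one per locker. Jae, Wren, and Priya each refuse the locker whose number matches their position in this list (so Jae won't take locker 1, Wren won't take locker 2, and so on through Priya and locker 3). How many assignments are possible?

11

Let Aᵢ (for i ∈ {1, 2, 3}) be the placements that put person i in their forbidden locker. Any j of these fix j positions, leaving (4−j)! ways to fill the rest, and there are C(3,j) ways to pick which j.
By inclusion–exclusion, the number of valid placements is Σ_{j=0}^{3} (−1)^j C(3,j)·(4−j)!.
Computing: 24 − 18 + 6 − 1 = 11.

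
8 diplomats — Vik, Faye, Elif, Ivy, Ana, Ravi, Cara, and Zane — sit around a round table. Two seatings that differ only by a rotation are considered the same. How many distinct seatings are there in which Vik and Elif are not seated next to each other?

3600

All circular seatings of 8 people number (7)! = 5040.
Those with Vik next to Elif: fuse the pair into one unit and seat 7 units around a circle — 2·(6)! = 1440.
Subtracting, 5040 − 1440 = 3600.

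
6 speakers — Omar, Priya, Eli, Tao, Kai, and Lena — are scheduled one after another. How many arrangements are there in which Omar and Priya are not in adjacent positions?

There are 6! = 720 arrangements in all. If Omar and Priya are adjacent, merging them into one block gives 2·(5)! = 240 arrangements.
Complementary counting: 720 − 240 = 480.

480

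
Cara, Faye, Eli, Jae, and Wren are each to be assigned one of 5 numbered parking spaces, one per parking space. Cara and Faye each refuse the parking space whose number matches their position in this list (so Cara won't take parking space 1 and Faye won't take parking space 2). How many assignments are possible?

78

Let Aᵢ (for i ∈ {1, 2}) be the placements that put person i in their forbidden parking space. Any j of these fix j positions, leaving (5−j)! ways to fill the rest, and there are C(2,j) ways to pick which j.
By inclusion–exclusion, the number of valid placements is Σ_{j=0}^{2} (−1)^j C(2,j)·(5−j)!.
Computing: 120 − 48 + 6 = 78.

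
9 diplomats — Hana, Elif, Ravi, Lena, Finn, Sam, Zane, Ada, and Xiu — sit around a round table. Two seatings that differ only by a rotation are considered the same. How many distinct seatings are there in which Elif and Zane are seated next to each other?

Glue Elif and Zane into a block (2 internal orders). Seating 8 units around a circle gives (7)! arrangements.
So 2 × (7)! = 2 × 5040 = 10080.

10080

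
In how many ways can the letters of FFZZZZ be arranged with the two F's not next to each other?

10

There are 6!/(4!·2!) = 15 arrangements of FFZZZZ in total.
Arrangements with the F's together: treat FF as one letter, giving (5)!/(4!) = 5.
Subtracting, 15 − 5 = 10 arrangements keep the F's apart.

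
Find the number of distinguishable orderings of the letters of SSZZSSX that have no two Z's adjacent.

75

There are 7!/(4!·2!) = 105 arrangements of SSZZSSX in total.
If the two Z's are adjacent, glue them into one block, leaving 6 items to arrange: (6)!/(4!) = 30 ways.
Subtracting, 105 − 30 = 75 arrangements keep the Z's apart.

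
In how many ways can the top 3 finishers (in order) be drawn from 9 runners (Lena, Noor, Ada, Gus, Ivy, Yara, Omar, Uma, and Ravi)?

504

This is an ordered selection of 3 from 9: P(9,3).
That gives 9 × 8 × 7 = 504.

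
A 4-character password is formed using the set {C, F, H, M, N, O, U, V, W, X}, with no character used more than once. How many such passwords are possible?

This is a permutation of 4 out of 10: P(10,4) = 10!/6!.
That product is 10 × 9 × 8 × 7 = 5040.

5040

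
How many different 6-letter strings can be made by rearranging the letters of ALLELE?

60

ALLELE has 6 letters with E appearing twice and L appearing 3 times.
The number of distinct arrangements is 6!/(3!·2!) = 720/12 = 60.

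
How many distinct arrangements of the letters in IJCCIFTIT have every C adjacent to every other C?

Treat the 2 copies of C as a single block. The multiset to arrange is then {CC, F, I, I, I, J, T, T}, 8 items in all.
That gives (8)!/(3!·2!) = 3360 arrangements.

3360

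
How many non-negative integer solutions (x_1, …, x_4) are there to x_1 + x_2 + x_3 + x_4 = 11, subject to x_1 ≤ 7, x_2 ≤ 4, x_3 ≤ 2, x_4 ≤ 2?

27

By stars and bars, unrestricted non-negative solutions to x_1+…+x_4 = 11 number C(11+3,3) = 364.
Subtract solutions that violate a single cap (substitute x_i' = x_i − (cap_i+1)): x_1 ≥ 8 gives C(6,3) = 20; x_2 ≥ 5 gives C(9,3) = 84; x_3 ≥ 3 gives C(11,3) = 165; x_4 ≥ 3 gives C(11,3) = 165. Together 434.
Add back pairs where two caps are both exceeded: 0 + 1 + 1 + 20 + 20 + 56 = 98.
Subtract triples: 0 + 0 + 0 + 1 = 1.
By inclusion–exclusion the count is 364 − 434 + 98 − 1 = 27.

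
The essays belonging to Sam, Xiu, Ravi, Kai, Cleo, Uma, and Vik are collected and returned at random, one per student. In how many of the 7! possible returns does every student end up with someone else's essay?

1854

Count assignments avoiding every fixed point. For any j of the 7 students fixed to their own essay, the other 7−j can be arranged in (7−j)! ways.
By inclusion–exclusion this is Σ_{j=0}^{7} (−1)^j C(7,j)·(7−j)!.
Computing: 5040 − 5040 + 2520 − 840 + 210 − 42 + 7 − 1 = 1854.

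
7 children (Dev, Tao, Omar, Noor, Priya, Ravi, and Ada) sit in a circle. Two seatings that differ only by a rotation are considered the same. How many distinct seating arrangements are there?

Seat Dev anywhere (absorbing the rotational symmetry), then permute the other 6: (6)! = 720.

720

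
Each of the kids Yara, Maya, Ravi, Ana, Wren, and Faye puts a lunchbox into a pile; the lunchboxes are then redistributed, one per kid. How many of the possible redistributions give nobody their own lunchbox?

265

Count assignments avoiding every fixed point. For any j of the 6 kids fixed to their own lunchbox, the other 6−j can be arranged in (6−j)! ways.
By inclusion–exclusion this is Σ_{j=0}^{6} (−1)^j C(6,j)·(6−j)!.
Computing: 720 − 720 + 360 − 120 + 30 − 6 + 1 = 265.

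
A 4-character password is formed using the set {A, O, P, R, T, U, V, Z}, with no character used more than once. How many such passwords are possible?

1680

Choose and order 4 of the 8 symbols: the first character has 8 options, the next 7, then 6, 5.
That product is 8 × 7 × 6 × 5 = 1680.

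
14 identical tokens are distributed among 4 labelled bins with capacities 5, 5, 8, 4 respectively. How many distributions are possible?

125

By stars and bars, unrestricted non-negative solutions to x_1+…+x_4 = 14 number C(14+3,3) = 680.
Subtract solutions that violate a single cap (substitute x_i' = x_i − (cap_i+1)): x_1 ≥ 6 gives C(11,3) = 165; x_2 ≥ 6 gives C(11,3) = 165; x_3 ≥ 9 gives C(8,3) = 56; x_4 ≥ 5 gives C(12,3) = 220. Together 606.
Add back pairs where two caps are both exceeded: 10 + 0 + 20 + 0 + 20 + 1 = 51.
By inclusion–exclusion the count is 680 − 606 + 51 = 125.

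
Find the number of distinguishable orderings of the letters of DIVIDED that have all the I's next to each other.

Treat the 2 copies of I as a single block. The multiset to arrange is then {II, D, D, D, E, V}, 6 items in all.
That gives (6)!/(3!) = 120 arrangements.

120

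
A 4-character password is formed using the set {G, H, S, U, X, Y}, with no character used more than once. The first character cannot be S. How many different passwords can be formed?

The first character has 6−1 = 5 choices (anything except S).
The remaining 3 characters are filled from the other 5 symbols without repetition: 5 × 4 × 3 = 60.
Total: 5 × 60 = 300.

300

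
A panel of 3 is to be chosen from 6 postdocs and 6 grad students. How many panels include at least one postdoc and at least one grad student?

180

Total 3-person selections from all 12: C(12,3) = 220.
Subtract selections that omit an entire group: no postdocs → C(6,3) = 20; no grad students → C(6,3) = 20.
Both groups omitted at once is impossible, so 220 − 40 = 180.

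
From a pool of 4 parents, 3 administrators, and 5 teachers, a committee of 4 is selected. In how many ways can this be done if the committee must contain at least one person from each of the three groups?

270

With no constraint there are C(12,4) = 495 possible selections.
Selections missing a whole group: no parents → C(8,4) = 70; no administrators → C(9,4) = 126; no teachers → C(7,4) = 35.
Add back selections omitting two groups (i.e. drawn from a single group): C(4,4) + C(3,4) + C(5,4) = 6.
By inclusion–exclusion: 495 − 231 + 6 = 270.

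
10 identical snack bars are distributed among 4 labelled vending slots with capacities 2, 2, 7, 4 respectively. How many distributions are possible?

Ignoring the caps, the number of non-negative solutions to x_1+…+x_4 = 10 is C(13,3) = 286.
Subtract solutions that violate a single cap (substitute x_i' = x_i − (cap_i+1)): x_1 ≥ 3 gives C(10,3) = 120; x_2 ≥ 3 gives C(10,3) = 120; x_3 ≥ 8 gives C(5,3) = 10; x_4 ≥ 5 gives C(8,3) = 56. Together 306.
Add back pairs where two caps are both exceeded: 35 + 0 + 10 + 0 + 10 + 0 = 55.
By inclusion–exclusion the count is 286 − 306 + 55 = 35.

35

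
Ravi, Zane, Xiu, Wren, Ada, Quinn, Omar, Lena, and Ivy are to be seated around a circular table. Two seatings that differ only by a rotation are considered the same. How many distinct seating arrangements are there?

Seat Ravi anywhere (absorbing the rotational symmetry), then permute the other 8: (8)! = 40320.

40320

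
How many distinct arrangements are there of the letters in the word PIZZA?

PIZZA has 5 letters with Z appearing twice.
So there are 5! / (2!) = 60 distinguishable arrangements.

60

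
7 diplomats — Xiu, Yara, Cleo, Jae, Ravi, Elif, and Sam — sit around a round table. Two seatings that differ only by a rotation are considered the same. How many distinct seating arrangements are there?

720

Around a circle, 7 distinct people have 7!/7 = (6)! = 720 rotationally distinct seatings.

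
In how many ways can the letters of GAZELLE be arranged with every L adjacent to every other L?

Treat the 2 copies of L as a single block. The multiset to arrange is then {LL, A, E, E, G, Z}, 6 items in all.
That gives (6)!/(2!) = 360 arrangements.

360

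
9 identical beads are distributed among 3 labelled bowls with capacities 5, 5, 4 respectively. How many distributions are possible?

Ignoring the caps, the number of non-negative solutions to x_1+…+x_3 = 9 is C(11,2) = 55.
Subtract solutions that violate a single cap (substitute x_i' = x_i − (cap_i+1)): x_1 ≥ 6 gives C(5,2) = 10; x_2 ≥ 6 gives C(5,2) = 10; x_3 ≥ 5 gives C(6,2) = 15. Together 35.
No two caps can be exceeded simultaneously, so the pair terms are all 0.
By inclusion–exclusion the count is 55 − 35 + 0 = 20.

20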